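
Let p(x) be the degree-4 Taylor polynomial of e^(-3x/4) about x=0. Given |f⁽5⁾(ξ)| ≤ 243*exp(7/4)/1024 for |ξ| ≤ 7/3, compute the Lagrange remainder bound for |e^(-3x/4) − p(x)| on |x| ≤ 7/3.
16807*exp(7/4)/122880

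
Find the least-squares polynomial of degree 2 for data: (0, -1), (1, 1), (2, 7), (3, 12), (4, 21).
-8/7 + (25/14)x + (13/14)x²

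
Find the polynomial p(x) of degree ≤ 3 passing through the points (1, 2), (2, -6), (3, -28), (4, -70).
-x**3 - x**2 + 2*x + 2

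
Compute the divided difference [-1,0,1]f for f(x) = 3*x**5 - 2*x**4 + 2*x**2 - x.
0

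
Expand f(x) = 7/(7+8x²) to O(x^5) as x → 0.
1 - 8*x**2/7 + 64*x**4/49 + O(x**5)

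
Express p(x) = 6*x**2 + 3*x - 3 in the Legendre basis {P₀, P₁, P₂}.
-P₀ + (3)P₁ + (4)P₂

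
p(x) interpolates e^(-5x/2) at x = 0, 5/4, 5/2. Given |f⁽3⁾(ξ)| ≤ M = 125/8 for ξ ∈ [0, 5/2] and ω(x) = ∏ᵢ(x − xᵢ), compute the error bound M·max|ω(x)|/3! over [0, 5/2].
15625*sqrt(3)/13824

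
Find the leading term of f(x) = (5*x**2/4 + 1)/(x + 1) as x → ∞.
5*x/4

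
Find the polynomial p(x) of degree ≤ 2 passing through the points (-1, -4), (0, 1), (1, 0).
-3*x**2 + 2*x + 1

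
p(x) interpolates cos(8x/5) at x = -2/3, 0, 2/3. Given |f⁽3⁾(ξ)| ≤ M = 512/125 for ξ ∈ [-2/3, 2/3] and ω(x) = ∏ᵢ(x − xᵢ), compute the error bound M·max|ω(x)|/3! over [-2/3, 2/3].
4096*sqrt(3)/91125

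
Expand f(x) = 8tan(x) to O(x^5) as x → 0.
8*x + 8*x**3/3 + O(x**5)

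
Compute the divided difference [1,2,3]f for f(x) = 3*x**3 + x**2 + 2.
19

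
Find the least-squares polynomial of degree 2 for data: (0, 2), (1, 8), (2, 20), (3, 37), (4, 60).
69/35 + (47/14)x + (39/14)x²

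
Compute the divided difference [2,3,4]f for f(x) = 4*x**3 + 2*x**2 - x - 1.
38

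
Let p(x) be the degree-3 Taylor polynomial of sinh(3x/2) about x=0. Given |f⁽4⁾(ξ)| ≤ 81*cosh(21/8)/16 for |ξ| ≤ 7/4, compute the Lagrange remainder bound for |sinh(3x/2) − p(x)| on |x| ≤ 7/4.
64827*cosh(21/8)/32768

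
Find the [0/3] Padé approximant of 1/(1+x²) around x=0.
1/(x**2 + 1)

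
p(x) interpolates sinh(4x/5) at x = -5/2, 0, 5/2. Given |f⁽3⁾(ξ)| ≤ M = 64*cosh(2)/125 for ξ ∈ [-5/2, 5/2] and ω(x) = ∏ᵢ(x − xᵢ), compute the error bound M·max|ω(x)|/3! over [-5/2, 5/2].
8*sqrt(3)*cosh(2)/27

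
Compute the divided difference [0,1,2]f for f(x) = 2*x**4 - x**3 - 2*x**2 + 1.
9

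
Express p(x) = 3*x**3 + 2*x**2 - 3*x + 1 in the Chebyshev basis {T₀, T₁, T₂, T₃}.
(2)T₀ + (-3/4)T₁ + T₂ + (3/4)T₃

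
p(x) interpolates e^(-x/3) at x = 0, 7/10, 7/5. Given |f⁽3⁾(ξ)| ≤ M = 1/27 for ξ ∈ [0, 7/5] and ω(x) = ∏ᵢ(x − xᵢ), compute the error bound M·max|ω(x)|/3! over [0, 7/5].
343*sqrt(3)/729000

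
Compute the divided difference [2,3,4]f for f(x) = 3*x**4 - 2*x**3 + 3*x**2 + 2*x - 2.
150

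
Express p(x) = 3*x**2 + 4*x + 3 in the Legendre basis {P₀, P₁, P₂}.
(4)P₀ + (4)P₁ + (2)P₂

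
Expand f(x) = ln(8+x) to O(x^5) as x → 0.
log(8) + x/8 - x**2/128 + x**3/1536 - x**4/16384 + O(x**5)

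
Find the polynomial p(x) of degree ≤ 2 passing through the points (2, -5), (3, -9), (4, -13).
3 - 4*x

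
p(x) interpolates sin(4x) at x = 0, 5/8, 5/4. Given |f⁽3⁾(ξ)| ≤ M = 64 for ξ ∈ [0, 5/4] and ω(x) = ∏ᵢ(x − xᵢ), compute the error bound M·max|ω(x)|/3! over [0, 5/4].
125*sqrt(3)/216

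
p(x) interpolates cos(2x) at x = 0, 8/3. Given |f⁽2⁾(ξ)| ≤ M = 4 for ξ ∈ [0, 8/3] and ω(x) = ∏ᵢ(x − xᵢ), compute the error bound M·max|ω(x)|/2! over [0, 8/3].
32/9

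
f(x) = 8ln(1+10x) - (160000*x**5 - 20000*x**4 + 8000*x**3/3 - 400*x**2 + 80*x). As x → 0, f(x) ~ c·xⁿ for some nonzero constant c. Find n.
6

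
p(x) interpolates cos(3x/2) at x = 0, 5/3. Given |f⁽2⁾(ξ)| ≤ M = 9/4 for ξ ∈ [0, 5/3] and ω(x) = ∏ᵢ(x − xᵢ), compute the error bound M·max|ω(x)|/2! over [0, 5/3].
25/32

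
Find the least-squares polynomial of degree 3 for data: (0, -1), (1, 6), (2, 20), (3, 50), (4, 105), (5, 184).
-43/63 + (1207/378)x + (199/126)x² + (28/27)x³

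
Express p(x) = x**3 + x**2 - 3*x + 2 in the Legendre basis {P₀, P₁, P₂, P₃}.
(7/3)P₀ + (-12/5)P₁ + (2/3)P₂ + (2/5)P₃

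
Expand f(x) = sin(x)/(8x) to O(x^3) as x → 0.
1/8 - x**2/48 + O(x**3)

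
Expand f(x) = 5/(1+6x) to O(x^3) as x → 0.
5 - 30*x + 180*x**2 + O(x**3)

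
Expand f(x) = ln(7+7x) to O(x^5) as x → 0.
log(7) + x - x**2/2 + x**3/3 - x**4/4 + O(x**5)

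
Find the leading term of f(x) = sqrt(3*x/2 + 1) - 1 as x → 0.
3*x/4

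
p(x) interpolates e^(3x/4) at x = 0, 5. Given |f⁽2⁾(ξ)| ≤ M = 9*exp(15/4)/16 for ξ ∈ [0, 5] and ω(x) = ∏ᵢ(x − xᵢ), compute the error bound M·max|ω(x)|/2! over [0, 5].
225*exp(15/4)/128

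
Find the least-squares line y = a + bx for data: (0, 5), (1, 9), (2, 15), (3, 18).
a = 5, b = 9/2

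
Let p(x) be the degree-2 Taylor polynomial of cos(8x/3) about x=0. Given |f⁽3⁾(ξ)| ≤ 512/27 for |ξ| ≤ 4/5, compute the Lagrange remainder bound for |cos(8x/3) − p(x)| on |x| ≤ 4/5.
16384/10125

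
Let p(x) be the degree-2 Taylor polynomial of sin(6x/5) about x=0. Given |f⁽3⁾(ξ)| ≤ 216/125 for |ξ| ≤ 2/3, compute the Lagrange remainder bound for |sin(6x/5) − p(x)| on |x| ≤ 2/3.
32/375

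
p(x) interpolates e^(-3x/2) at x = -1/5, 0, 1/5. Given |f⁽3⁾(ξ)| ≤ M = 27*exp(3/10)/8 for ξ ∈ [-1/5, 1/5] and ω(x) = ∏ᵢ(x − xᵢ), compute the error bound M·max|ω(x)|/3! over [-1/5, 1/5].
sqrt(3)*exp(3/10)/1000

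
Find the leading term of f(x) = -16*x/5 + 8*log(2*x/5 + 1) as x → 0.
-16*x**2/25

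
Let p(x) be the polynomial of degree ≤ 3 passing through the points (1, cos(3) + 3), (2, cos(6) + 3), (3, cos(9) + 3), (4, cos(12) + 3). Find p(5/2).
9*cos(9)/16 - cos(12)/16 - cos(3)/16 + 9*cos(6)/16 + 3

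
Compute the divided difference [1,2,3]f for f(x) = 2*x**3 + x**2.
13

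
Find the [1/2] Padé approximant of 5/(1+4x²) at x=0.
5/(4*x**2 + 1)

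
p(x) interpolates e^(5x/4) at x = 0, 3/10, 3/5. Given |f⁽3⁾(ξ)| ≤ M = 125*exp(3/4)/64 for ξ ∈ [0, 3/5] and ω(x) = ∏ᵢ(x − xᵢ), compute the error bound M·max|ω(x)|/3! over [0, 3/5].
sqrt(3)*exp(3/4)/512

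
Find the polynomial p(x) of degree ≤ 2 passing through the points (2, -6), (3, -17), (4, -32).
-2*x**2 - x + 4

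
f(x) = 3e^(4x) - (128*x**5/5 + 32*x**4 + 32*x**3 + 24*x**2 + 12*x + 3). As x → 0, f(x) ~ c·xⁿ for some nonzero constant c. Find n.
6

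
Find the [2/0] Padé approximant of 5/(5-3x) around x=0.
9*x**2/25 + 3*x/5 + 1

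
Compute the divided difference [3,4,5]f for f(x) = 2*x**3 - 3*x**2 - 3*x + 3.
21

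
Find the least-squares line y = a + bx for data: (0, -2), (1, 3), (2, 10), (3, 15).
a = -11/5, b = 29/5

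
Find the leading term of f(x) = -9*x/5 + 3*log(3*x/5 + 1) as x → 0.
-27*x**2/50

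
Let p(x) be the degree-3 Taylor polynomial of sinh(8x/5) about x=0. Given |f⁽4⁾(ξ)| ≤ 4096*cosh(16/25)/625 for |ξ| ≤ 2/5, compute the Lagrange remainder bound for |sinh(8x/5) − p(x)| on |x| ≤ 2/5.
8192*cosh(16/25)/1171875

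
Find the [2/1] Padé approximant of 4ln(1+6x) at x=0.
24*x*(x + 1)/(4*x + 1)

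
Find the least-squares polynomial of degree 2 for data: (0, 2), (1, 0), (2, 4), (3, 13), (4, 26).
9/5 + (-39/10)x + (5/2)x²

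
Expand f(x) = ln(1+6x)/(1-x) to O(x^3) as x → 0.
6*x - 12*x**2 + O(x**3)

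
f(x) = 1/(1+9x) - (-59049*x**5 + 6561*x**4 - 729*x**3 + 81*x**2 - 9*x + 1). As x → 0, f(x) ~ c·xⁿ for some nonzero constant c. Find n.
6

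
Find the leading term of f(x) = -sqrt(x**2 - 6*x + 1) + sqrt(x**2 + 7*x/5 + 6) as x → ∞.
37/10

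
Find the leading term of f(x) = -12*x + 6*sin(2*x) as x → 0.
-8*x**3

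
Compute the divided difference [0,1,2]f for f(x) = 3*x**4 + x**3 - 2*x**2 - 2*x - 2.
22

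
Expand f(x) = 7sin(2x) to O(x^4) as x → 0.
14*x - 28*x**3/3 + O(x**4)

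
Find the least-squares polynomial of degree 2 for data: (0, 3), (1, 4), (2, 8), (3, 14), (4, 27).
116/35 + (-57/35)x + (13/7)x²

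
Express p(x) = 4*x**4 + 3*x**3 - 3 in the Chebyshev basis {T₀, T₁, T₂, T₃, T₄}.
(-3/2)T₀ + (9/4)T₁ + (2)T₂ + (3/4)T₃ + (1/2)T₄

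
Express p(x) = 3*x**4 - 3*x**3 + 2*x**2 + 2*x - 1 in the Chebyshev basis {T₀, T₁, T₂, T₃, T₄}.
(9/8)T₀ + (-1/4)T₁ + (5/2)T₂ + (-3/4)T₃ + (3/8)T₄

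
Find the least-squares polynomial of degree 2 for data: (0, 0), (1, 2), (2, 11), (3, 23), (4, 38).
-16/35 + (99/70)x + (29/14)x²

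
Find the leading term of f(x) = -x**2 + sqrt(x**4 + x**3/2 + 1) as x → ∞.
x/4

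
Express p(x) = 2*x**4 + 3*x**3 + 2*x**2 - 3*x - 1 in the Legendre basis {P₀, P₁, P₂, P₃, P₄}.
(1/15)P₀ + (-6/5)P₁ + (52/21)P₂ + (6/5)P₃ + (16/35)P₄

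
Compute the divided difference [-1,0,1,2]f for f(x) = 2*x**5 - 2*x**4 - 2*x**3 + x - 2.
4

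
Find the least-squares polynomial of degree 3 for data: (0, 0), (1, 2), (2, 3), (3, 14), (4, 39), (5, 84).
3/14 + (215/84)x + (-18/7)x² + (13/12)x³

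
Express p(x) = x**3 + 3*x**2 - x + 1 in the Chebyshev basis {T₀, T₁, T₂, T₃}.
(5/2)T₀ + (-1/4)T₁ + (3/2)T₂ + (1/4)T₃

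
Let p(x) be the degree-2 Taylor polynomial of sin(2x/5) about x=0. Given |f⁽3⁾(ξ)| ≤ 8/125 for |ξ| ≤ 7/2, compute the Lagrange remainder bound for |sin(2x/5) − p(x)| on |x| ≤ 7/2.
343/750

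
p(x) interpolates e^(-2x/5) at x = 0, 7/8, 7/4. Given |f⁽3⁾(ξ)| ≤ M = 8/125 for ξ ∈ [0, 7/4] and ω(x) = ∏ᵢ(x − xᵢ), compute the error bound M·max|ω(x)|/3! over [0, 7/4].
343*sqrt(3)/216000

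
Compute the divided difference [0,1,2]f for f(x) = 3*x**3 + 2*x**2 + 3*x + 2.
11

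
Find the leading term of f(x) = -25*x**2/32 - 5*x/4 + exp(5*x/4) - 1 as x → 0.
125*x**3/384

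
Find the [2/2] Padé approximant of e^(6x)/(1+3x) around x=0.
(6*x**2 + 3*x + 1)/(1 - 3*x**2)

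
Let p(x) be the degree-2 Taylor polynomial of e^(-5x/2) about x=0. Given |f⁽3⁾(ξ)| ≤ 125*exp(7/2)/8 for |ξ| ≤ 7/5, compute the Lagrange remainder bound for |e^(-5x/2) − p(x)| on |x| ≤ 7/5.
343*exp(7/2)/48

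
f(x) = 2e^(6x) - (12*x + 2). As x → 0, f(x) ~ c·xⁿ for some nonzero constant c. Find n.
2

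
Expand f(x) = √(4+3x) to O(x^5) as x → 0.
2 + 3*x/4 - 9*x**2/64 + 27*x**3/512 - 405*x**4/16384 + O(x**5)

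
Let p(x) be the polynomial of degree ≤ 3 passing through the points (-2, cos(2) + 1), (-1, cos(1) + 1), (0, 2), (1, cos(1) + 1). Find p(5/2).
-173/16 - 35*cos(2)/16 + 15*cos(1)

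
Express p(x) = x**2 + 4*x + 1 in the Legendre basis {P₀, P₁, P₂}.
(4/3)P₀ + (4)P₁ + (2/3)P₂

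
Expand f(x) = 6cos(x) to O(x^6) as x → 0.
6 - 3*x**2 + x**4/4 + O(x**6)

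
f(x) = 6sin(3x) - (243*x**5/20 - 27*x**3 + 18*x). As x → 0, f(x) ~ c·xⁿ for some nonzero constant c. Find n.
7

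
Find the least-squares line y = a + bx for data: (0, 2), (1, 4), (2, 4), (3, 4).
a = 13/5, b = 3/5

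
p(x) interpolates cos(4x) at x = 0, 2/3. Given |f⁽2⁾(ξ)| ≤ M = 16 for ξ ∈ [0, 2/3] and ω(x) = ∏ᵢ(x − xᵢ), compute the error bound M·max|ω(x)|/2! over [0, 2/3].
8/9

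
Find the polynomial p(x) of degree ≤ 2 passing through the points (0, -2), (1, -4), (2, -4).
x**2 - 3*x - 2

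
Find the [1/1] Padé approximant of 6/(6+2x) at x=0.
1/(x/3 + 1)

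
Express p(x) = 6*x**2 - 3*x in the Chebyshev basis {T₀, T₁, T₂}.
(3)T₀ + (-3)T₁ + (3)T₂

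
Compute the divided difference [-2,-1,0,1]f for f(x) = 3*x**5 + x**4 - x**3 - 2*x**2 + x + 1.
12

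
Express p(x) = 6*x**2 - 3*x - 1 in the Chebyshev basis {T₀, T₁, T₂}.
(2)T₀ + (-3)T₁ + (3)T₂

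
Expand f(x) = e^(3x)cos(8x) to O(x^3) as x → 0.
1 + 3*x - 55*x**2/2 + O(x**3)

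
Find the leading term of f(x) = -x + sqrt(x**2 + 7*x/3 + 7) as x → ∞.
7/6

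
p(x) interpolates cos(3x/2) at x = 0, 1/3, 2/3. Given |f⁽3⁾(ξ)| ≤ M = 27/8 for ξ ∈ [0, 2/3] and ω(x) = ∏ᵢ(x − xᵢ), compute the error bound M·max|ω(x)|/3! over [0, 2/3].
sqrt(3)/216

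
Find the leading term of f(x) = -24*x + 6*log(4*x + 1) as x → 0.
-48*x**2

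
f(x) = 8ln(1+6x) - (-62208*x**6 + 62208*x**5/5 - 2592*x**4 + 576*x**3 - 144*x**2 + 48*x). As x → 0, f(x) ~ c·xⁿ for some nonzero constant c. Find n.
7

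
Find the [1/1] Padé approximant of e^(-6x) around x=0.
(1 - 3*x)/(3*x + 1)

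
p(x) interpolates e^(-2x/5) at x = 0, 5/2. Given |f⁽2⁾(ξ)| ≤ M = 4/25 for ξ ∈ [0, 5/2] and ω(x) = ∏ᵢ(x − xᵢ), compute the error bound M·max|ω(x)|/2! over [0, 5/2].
1/8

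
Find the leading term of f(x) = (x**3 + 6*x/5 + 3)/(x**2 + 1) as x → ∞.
x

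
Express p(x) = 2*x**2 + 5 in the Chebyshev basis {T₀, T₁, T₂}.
(6)T₀ + T₂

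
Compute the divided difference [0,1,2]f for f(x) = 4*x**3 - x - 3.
12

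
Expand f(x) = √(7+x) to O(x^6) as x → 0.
sqrt(7) + sqrt(7)*x/14 - sqrt(7)*x**2/392 + sqrt(7)*x**3/5488 - 5*sqrt(7)*x**4/307328 + sqrt(7)*x**5/614656 + O(x**6)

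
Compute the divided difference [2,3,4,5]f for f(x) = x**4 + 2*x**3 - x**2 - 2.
16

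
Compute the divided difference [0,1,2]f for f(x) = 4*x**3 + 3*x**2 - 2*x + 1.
15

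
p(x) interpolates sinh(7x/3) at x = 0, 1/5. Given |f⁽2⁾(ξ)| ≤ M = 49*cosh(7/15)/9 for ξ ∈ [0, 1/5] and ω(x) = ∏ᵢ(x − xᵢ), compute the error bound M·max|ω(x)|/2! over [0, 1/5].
49*cosh(7/15)/1800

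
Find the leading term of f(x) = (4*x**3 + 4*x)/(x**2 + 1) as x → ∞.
4*x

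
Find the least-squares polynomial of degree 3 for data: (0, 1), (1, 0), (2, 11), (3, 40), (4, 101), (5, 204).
17/21 + (-13/9)x + (-10/21)x² + (16/9)x³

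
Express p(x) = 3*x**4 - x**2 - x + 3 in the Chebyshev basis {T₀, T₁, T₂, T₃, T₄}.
(29/8)T₀ - T₁ + T₂ + (3/8)T₄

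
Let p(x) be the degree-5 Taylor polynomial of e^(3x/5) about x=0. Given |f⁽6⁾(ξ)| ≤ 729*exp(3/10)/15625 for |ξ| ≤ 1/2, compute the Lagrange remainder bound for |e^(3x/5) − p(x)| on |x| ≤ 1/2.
81*exp(3/10)/80000000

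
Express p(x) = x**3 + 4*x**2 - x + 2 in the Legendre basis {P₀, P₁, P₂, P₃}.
(10/3)P₀ + (-2/5)P₁ + (8/3)P₂ + (2/5)P₃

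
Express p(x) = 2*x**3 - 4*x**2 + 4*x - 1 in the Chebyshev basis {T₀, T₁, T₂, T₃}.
(-3)T₀ + (11/2)T₁ + (-2)T₂ + (1/2)T₃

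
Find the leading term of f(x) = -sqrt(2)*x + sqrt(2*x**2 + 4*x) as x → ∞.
sqrt(2)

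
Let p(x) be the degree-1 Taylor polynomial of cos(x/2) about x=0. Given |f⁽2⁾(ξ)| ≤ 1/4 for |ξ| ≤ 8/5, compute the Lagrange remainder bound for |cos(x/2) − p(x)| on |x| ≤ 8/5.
8/25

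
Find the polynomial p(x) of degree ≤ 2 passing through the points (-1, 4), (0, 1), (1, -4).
-x**2 - 4*x + 1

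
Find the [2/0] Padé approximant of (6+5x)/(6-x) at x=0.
x**2/6 + x + 1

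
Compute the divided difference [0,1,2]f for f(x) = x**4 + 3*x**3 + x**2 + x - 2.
17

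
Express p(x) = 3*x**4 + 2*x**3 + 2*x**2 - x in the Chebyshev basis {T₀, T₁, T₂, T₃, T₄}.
(17/8)T₀ + (1/2)T₁ + (5/2)T₂ + (1/2)T₃ + (3/8)T₄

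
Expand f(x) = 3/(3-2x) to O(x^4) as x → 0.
1 + 2*x/3 + 4*x**2/9 + 8*x**3/27 + O(x**4)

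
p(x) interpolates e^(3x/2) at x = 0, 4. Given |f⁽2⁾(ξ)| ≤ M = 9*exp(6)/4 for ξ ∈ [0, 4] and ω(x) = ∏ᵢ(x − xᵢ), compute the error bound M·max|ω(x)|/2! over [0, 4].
9*exp(6)/2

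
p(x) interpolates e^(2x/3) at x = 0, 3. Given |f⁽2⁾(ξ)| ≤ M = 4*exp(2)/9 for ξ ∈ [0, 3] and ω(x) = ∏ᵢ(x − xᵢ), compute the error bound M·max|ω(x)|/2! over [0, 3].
exp(2)/2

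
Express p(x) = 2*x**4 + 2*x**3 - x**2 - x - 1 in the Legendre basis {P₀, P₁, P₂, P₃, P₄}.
(-14/15)P₀ + (1/5)P₁ + (10/21)P₂ + (4/5)P₃ + (16/35)P₄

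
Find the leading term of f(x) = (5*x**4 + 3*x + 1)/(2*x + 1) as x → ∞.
5*x**3/2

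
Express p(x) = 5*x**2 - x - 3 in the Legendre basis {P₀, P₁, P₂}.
(-4/3)P₀ - P₁ + (10/3)P₂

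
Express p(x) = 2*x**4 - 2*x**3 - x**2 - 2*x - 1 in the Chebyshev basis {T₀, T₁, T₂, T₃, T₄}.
(-3/4)T₀ + (-7/2)T₁ + (1/2)T₂ + (-1/2)T₃ + (1/4)T₄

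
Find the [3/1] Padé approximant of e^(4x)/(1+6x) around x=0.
(1552*x**3/123 + 320*x**2/41 + 168*x/41 + 1)/(250*x/41 + 1)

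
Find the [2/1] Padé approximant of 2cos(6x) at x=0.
2 - 36*x**2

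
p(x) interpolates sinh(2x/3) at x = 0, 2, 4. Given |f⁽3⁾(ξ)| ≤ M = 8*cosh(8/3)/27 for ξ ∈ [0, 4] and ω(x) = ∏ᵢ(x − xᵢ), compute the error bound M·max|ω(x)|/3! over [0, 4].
64*sqrt(3)*cosh(8/3)/729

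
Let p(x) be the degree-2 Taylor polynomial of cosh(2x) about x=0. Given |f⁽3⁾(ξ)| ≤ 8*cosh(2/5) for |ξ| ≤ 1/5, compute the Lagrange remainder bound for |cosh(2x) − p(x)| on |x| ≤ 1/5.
4*cosh(2/5)/375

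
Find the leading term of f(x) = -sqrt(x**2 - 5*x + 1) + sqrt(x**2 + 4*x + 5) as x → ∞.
9/2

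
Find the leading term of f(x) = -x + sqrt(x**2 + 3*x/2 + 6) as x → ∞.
3/4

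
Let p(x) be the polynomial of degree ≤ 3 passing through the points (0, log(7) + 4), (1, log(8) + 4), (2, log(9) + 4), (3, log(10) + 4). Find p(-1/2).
log(441*2**(1/8)*3**(5/8)*5**(11/16)*7**(3/16)/640) + 4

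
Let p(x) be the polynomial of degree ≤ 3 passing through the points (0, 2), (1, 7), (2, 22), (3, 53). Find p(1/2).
29/8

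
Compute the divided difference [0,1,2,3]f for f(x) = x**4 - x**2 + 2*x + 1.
6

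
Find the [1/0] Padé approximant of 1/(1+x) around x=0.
1 - x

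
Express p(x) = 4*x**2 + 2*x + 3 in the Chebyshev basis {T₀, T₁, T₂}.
(5)T₀ + (2)T₁ + (2)T₂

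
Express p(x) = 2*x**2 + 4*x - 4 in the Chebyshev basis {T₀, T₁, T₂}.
(-3)T₀ + (4)T₁ + T₂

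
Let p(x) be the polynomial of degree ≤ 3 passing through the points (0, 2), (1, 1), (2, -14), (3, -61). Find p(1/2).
17/8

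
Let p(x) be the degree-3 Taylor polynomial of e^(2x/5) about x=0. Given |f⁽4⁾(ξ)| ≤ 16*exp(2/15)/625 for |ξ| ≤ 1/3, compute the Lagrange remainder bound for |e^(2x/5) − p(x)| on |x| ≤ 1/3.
2*exp(2/15)/151875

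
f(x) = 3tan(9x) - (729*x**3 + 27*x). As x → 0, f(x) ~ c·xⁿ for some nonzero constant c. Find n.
5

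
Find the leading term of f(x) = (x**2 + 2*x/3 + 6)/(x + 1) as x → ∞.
x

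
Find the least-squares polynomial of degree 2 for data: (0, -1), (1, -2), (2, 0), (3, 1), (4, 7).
-33/35 + (-127/70)x + (13/14)x²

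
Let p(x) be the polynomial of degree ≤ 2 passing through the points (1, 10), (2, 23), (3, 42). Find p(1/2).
23/4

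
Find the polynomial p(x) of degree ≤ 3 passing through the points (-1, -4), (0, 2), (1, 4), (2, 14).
2*x**3 - 2*x**2 + 2*x + 2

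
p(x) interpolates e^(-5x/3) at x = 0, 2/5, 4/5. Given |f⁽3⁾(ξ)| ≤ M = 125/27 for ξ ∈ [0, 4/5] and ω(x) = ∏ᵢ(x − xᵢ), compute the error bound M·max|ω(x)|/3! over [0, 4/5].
8*sqrt(3)/729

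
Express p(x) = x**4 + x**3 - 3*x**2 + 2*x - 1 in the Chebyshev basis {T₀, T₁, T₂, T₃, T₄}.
(-17/8)T₀ + (11/4)T₁ - T₂ + (1/4)T₃ + (1/8)T₄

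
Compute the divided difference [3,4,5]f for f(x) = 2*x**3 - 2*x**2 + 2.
22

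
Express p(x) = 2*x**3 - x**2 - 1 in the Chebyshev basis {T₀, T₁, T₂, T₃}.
(-3/2)T₀ + (3/2)T₁ + (-1/2)T₂ + (1/2)T₃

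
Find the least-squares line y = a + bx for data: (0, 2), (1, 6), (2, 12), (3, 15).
a = 2, b = 9/2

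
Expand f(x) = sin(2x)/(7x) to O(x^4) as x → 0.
2/7 - 4*x**2/21 + O(x**4)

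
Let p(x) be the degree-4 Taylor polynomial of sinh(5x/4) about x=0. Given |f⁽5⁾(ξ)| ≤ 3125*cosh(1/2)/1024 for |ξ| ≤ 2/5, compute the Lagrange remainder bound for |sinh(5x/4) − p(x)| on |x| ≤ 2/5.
cosh(1/2)/3840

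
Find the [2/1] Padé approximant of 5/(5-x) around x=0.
1/(1 - x/5)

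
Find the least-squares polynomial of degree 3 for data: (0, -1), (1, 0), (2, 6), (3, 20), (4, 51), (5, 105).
-8/7 + (13/6)x + (-45/28)x² + (13/12)x³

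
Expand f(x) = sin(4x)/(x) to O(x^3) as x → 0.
4 - 32*x**2/3 + O(x**3)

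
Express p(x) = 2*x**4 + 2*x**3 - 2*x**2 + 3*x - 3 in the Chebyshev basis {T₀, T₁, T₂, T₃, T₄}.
(-13/4)T₀ + (9/2)T₁ + (1/2)T₃ + (1/4)T₄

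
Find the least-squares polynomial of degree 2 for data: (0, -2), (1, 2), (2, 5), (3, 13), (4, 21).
-61/35 + (139/70)x + (13/14)x²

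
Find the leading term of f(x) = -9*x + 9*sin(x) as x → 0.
-3*x**3/2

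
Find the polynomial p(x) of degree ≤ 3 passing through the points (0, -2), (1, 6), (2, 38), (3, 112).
3*x**3 + 3*x**2 + 2*x - 2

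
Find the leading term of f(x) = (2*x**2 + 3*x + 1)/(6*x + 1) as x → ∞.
x/3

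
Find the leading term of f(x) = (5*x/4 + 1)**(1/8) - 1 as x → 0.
5*x/32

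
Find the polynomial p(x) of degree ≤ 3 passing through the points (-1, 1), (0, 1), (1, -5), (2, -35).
-3*x**3 - 3*x**2 + 1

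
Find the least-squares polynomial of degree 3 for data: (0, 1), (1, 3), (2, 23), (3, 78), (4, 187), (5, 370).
8/9 + (41/189)x + (-223/252)x² + (337/108)x³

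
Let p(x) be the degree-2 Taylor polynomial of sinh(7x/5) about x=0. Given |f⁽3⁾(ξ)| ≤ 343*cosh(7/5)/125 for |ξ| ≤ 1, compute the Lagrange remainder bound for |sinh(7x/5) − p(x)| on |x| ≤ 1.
343*cosh(7/5)/750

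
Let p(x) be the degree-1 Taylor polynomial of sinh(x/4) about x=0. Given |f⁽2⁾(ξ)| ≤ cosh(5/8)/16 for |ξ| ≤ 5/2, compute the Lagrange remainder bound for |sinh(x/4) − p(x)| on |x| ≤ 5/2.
25*cosh(5/8)/128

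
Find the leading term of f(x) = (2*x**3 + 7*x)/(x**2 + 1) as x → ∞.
2*x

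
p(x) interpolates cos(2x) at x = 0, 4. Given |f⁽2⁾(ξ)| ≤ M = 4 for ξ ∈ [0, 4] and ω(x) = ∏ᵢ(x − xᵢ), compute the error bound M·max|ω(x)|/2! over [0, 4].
8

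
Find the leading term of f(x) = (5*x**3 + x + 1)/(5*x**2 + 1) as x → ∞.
x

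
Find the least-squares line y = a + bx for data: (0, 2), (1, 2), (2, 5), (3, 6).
a = 3/2, b = 3/2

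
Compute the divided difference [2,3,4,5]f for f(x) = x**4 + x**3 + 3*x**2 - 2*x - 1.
15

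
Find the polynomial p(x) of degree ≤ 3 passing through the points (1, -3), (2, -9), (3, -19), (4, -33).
-2*x**2 - 1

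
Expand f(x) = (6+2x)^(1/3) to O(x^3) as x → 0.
6**(1/3) + 6**(1/3)*x/9 - 6**(1/3)*x**2/81 + O(x**3)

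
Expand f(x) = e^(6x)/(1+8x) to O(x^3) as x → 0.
1 - 2*x + 34*x**2 + O(x**3)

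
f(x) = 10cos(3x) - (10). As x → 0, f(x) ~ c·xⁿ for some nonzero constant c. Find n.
2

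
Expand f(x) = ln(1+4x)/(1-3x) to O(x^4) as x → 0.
4*x + 4*x**2 + 100*x**3/3 + O(x**4)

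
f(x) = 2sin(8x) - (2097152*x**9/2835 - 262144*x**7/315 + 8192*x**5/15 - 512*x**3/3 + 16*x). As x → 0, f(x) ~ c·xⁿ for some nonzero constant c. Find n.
11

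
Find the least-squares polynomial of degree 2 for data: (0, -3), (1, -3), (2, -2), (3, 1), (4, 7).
-14/5 + (-8/5)x + x²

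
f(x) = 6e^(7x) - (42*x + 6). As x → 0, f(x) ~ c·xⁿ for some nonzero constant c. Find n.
2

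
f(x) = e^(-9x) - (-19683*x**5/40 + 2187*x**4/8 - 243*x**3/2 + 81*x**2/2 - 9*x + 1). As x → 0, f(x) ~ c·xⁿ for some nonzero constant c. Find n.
6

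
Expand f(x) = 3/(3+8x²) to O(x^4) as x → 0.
1 - 8*x**2/3 + O(x**4)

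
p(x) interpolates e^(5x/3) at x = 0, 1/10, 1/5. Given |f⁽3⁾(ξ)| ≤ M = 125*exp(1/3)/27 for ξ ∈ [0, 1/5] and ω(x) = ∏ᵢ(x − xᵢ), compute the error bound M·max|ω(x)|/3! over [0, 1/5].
sqrt(3)*exp(1/3)/5832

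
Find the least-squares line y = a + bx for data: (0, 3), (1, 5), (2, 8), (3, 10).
a = 29/10, b = 12/5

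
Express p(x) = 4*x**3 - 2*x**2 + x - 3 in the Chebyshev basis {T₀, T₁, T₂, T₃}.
(-4)T₀ + (4)T₁ - T₂ + T₃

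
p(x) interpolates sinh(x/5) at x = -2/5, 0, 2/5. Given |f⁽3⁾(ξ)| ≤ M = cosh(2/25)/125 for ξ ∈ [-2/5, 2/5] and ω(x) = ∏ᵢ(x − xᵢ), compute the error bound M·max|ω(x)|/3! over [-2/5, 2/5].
8*sqrt(3)*cosh(2/25)/421875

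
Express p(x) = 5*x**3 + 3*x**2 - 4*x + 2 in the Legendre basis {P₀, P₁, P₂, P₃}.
(3)P₀ - P₁ + (2)P₂ + (2)P₃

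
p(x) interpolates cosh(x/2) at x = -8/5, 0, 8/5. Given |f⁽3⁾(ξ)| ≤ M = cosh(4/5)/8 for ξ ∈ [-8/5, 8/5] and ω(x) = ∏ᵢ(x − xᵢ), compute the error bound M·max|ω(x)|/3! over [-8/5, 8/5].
64*sqrt(3)*cosh(4/5)/3375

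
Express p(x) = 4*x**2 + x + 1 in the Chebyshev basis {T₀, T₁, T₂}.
(3)T₀ + T₁ + (2)T₂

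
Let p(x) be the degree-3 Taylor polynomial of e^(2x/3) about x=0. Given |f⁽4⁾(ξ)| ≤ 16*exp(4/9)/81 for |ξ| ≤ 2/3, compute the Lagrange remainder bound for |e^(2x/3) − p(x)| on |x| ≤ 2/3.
32*exp(4/9)/19683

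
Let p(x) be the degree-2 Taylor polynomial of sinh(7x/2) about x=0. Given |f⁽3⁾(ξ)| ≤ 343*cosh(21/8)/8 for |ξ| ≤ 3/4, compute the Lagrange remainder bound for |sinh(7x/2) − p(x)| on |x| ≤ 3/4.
3087*cosh(21/8)/1024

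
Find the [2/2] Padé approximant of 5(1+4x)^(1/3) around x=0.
(560*x**2/27 + 70*x/3 + 5)/(40*x**2/27 + 10*x/3 + 1)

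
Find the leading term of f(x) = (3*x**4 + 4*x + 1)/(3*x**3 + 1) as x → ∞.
x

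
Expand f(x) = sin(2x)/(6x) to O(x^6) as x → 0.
1/3 - 2*x**2/9 + 2*x**4/45 + O(x**6)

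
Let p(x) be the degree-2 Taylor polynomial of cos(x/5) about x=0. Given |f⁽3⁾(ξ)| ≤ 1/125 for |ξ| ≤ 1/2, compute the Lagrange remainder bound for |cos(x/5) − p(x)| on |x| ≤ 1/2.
1/6000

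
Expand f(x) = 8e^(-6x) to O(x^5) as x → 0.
8 - 48*x + 144*x**2 - 288*x**3 + 432*x**4 + O(x**5)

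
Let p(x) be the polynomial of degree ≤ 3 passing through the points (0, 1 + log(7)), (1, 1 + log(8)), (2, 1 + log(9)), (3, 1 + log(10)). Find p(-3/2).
1 + log(5064403678929*2**(3/8)*3**(7/8)*5**(13/16)*7**(9/16)/34359738368000)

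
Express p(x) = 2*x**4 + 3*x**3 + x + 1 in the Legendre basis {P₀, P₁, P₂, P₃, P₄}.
(7/5)P₀ + (14/5)P₁ + (8/7)P₂ + (6/5)P₃ + (16/35)P₄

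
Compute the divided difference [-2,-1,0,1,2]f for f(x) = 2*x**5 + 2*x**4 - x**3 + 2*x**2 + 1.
2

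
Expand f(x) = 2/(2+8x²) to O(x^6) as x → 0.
1 - 4*x**2 + 16*x**4 + O(x**6)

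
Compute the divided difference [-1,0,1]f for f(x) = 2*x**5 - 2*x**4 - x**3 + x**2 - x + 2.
-1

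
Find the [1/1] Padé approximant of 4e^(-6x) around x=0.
(4 - 12*x)/(3*x + 1)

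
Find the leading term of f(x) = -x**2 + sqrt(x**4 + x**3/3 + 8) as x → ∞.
x/6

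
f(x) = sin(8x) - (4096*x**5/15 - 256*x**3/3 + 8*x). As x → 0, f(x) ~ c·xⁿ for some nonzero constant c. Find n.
7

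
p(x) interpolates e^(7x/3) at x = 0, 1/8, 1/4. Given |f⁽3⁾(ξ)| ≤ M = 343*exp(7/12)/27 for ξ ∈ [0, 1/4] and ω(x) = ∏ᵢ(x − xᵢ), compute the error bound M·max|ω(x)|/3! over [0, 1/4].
343*sqrt(3)*exp(7/12)/373248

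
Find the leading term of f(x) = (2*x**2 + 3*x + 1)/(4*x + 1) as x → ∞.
x/2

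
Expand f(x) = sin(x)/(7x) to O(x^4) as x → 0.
1/7 - x**2/42 + O(x**4)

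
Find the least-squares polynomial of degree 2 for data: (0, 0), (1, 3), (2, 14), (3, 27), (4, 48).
-6/35 + (8/7)x + (19/7)x²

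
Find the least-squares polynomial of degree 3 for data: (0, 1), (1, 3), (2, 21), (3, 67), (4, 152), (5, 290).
17/18 + (-1223/756)x + (451/252)x² + (109/54)x³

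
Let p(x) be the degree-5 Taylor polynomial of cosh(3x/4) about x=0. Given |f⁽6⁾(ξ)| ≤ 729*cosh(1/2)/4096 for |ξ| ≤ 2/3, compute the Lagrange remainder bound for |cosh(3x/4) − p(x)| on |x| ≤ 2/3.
cosh(1/2)/46080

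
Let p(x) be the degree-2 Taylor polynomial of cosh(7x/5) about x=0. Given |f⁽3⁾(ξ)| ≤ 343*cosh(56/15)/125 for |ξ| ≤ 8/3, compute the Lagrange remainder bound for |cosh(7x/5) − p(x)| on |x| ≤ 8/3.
87808*cosh(56/15)/10125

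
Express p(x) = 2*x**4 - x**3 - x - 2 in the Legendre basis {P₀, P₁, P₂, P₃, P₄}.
(-8/5)P₀ + (-8/5)P₁ + (8/7)P₂ + (-2/5)P₃ + (16/35)P₄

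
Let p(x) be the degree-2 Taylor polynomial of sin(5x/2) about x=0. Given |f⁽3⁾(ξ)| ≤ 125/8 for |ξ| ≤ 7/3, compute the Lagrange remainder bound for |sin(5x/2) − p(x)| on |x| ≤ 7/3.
42875/1296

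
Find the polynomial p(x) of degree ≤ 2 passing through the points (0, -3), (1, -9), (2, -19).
-2*x**2 - 4*x - 3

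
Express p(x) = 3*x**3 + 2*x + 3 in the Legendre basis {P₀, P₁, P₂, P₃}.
(3)P₀ + (19/5)P₁ + (6/5)P₃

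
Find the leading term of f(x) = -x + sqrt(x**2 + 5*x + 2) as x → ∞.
5/2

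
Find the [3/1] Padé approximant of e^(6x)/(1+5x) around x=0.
(1746*x**3/29 + 576*x**2/29 + 228*x/29 + 1)/(199*x/29 + 1)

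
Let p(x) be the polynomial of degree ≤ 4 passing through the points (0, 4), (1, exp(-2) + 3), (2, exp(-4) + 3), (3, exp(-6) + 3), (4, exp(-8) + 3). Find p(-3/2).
(-2772*exp(6) - 1540*exp(2) + 315 + 2970*exp(4) + 1539*exp(8))*exp(-8)/128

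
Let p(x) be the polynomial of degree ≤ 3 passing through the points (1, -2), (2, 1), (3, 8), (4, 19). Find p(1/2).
-2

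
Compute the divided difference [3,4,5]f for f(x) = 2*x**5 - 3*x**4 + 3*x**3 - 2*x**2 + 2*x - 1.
1063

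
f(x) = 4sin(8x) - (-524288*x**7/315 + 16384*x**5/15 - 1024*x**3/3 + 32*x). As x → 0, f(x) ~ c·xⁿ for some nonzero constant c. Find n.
9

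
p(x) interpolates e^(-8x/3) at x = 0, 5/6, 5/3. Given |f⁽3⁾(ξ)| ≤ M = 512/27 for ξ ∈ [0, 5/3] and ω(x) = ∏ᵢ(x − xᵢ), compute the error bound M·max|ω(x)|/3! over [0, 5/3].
8000*sqrt(3)/19683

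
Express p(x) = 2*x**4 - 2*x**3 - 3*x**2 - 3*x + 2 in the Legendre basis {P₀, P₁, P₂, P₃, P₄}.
(7/5)P₀ + (-21/5)P₁ + (-6/7)P₂ + (-4/5)P₃ + (16/35)P₄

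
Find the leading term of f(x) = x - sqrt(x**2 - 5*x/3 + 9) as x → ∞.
5/6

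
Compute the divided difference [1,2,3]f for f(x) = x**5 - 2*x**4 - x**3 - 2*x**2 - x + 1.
32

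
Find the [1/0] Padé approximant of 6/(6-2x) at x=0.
x/3 + 1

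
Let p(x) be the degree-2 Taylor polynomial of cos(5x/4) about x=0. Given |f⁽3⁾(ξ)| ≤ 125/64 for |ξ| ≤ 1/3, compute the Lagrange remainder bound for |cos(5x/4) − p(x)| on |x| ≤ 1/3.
125/10368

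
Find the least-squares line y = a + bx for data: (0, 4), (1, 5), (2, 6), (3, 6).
a = 21/5, b = 7/10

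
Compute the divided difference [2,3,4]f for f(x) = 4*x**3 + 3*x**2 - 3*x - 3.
39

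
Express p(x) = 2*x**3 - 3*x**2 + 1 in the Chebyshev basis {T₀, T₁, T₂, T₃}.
(-1/2)T₀ + (3/2)T₁ + (-3/2)T₂ + (1/2)T₃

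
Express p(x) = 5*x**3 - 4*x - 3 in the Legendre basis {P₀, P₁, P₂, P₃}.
(-3)P₀ - P₁ + (2)P₃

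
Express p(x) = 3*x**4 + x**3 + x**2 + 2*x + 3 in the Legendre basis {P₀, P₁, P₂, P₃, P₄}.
(59/15)P₀ + (13/5)P₁ + (50/21)P₂ + (2/5)P₃ + (24/35)P₄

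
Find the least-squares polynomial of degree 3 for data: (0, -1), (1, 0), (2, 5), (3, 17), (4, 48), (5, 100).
-131/126 + (1649/756)x + (-251/126)x² + (121/108)x³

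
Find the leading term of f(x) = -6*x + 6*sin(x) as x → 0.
-x**3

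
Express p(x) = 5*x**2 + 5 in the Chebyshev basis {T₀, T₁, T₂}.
(15/2)T₀ + (5/2)T₂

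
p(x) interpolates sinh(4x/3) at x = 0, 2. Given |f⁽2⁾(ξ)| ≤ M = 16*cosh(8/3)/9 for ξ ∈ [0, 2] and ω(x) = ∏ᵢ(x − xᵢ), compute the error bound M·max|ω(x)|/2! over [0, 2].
8*cosh(8/3)/9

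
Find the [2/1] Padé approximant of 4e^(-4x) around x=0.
(32*x**2/3 - 32*x/3 + 4)/(4*x/3 + 1)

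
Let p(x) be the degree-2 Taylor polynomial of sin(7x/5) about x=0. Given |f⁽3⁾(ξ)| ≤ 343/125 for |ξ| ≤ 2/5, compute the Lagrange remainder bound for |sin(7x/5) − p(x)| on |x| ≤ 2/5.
1372/46875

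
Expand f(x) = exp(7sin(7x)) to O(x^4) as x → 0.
1 + 49*x + 2401*x**2/2 + 19208*x**3 + O(x**4)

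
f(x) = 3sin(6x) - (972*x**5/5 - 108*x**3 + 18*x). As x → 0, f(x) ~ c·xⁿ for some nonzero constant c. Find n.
7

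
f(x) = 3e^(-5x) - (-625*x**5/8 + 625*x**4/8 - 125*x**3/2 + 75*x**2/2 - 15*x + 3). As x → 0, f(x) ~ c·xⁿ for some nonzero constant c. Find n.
6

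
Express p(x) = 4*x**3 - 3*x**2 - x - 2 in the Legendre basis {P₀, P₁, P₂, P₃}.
(-3)P₀ + (7/5)P₁ + (-2)P₂ + (8/5)P₃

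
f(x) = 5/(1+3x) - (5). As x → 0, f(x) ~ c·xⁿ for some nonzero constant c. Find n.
1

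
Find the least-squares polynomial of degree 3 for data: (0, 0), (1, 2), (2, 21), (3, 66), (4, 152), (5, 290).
-1/9 + (-220/189)x + (104/63)x² + (55/27)x³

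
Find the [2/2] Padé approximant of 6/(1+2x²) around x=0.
6/(2*x**2 + 1)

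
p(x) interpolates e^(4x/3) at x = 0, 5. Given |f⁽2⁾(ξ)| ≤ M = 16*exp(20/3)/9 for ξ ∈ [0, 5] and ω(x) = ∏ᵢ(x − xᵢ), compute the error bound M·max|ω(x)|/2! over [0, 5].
50*exp(20/3)/9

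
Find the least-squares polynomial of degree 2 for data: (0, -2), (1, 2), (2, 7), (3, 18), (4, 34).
-53/35 + (8/35)x + (15/7)x²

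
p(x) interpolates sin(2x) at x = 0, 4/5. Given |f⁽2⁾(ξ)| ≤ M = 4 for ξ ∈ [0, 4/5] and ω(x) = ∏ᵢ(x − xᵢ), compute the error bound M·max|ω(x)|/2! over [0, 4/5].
8/25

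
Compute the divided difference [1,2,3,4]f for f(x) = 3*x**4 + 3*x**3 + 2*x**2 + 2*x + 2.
33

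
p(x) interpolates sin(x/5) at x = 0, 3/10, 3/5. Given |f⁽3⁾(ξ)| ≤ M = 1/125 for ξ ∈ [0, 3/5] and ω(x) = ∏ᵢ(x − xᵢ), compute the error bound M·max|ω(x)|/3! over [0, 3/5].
sqrt(3)/125000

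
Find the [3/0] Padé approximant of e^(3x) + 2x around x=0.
9*x**3/2 + 9*x**2/2 + 5*x + 1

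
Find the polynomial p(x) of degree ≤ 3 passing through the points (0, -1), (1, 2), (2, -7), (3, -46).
-3*x**3 + 3*x**2 + 3*x - 1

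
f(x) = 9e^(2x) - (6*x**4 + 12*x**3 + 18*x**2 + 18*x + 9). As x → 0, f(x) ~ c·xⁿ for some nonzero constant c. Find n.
5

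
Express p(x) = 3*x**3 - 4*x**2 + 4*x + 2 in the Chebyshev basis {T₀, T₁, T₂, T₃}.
(25/4)T₁ + (-2)T₂ + (3/4)T₃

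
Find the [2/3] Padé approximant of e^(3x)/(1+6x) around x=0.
(117*x**2/148 + 282*x/185 + 1)/(3177*x**3/740 - 6021*x**2/740 + 837*x/185 + 1)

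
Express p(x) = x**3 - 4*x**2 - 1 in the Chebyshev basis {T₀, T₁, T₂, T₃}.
(-3)T₀ + (3/4)T₁ + (-2)T₂ + (1/4)T₃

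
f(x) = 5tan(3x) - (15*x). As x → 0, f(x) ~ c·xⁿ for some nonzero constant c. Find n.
3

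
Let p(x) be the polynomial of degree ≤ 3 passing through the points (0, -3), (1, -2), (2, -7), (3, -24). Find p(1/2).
-17/8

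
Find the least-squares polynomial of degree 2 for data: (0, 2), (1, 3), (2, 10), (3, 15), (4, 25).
59/35 + (43/35)x + (8/7)x²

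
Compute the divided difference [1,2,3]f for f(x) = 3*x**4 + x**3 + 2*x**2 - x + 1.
83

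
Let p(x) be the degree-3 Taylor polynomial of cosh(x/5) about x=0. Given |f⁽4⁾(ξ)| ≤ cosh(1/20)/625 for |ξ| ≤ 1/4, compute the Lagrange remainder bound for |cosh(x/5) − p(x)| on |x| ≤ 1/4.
cosh(1/20)/3840000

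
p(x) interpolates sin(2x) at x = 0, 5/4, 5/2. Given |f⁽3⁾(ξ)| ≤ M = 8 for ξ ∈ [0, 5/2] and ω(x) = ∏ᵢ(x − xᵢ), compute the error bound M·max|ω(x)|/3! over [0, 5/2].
125*sqrt(3)/216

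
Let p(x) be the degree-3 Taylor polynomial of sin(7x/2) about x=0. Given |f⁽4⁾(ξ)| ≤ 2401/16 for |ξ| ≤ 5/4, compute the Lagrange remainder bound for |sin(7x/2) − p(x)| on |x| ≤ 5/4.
1500625/98304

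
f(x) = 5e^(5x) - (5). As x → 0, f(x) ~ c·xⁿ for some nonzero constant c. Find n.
1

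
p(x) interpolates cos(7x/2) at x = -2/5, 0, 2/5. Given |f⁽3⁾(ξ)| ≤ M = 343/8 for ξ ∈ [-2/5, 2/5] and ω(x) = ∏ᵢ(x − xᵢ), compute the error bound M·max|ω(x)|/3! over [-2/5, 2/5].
343*sqrt(3)/3375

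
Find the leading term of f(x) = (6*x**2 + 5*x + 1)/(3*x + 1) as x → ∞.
2*x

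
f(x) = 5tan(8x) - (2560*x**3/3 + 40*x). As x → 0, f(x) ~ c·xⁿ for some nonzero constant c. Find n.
5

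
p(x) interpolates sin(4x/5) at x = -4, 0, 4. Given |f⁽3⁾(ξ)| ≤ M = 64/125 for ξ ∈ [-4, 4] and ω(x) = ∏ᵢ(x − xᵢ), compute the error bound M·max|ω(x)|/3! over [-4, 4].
4096*sqrt(3)/3375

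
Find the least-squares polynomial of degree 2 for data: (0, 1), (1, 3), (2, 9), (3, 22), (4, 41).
44/35 + (-127/70)x + (41/14)x²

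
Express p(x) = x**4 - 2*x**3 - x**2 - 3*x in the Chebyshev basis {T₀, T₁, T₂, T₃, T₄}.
(-1/8)T₀ + (-9/2)T₁ + (-1/2)T₃ + (1/8)T₄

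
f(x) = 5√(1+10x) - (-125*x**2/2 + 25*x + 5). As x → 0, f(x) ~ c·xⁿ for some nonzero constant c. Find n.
3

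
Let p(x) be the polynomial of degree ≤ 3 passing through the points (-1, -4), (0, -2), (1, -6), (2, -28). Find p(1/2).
-5/2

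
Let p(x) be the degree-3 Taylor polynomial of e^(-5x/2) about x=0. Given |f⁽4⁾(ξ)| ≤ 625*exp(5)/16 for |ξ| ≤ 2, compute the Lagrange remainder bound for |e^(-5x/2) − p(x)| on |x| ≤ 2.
625*exp(5)/24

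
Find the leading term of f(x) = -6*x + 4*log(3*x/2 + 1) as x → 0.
-9*x**2/2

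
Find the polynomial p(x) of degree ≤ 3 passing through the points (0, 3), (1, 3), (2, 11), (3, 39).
2*x**3 - 2*x**2 + 3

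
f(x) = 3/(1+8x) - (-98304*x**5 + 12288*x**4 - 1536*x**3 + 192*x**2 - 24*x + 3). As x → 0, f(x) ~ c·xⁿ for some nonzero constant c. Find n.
6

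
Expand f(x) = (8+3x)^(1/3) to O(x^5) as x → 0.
2 + x/4 - x**2/32 + 5*x**3/768 - 5*x**4/3072 + O(x**5)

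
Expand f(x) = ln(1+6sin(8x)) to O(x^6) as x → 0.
48*x - 1152*x**2 + 36352*x**3 - 1302528*x**4 + 49782784*x**5 + O(x**6)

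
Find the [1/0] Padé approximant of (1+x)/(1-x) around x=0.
2*x + 1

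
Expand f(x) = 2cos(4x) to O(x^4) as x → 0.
2 - 16*x**2 + O(x**4)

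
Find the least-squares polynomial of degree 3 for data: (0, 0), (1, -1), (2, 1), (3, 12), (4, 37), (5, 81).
5/126 + (-839/756)x + (-59/63)x² + (95/108)x³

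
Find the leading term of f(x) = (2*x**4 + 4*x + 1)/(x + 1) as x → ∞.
2*x**3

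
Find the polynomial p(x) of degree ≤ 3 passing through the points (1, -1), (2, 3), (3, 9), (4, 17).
x**2 + x - 3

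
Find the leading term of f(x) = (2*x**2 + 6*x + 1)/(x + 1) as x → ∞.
2*x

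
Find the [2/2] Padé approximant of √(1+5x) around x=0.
(125*x**2/16 + 25*x/4 + 1)/(25*x**2/16 + 15*x/4 + 1)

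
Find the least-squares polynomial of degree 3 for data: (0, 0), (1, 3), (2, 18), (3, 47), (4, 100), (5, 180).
-2/21 + (29/126)x + (193/84)x² + (35/36)x³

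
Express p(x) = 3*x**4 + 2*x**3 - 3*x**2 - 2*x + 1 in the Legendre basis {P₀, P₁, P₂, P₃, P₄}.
(3/5)P₀ + (-4/5)P₁ + (-2/7)P₂ + (4/5)P₃ + (24/35)P₄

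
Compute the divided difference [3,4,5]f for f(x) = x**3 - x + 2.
12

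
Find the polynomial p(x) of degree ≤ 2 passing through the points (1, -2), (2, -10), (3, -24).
-3*x**2 + x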